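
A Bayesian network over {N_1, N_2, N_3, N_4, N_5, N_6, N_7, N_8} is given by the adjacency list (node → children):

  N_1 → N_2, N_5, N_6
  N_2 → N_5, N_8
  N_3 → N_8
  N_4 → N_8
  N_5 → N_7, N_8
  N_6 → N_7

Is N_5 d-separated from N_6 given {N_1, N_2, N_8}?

Yes

There are 4 undirected paths between N_5 and N_6; checking each against the conditioning set {N_1, N_2, N_8}:
  1. N_5 → N_7 ← N_6 — N_7:collider[blocks] ⇒ blocked
  2. N_5 ← N_2 ← N_1 → N_6 — N_2:chain[blocks]; N_1:fork[blocks] ⇒ blocked
  3. N_5 ← N_1 → N_6 — N_1:fork[blocks] ⇒ blocked
  4. N_5 → N_8 ← N_2 ← N_1 → N_6 — N_8:collider[open]; N_2:chain[blocks]; N_1:fork[blocks] ⇒ blocked
Every path is blocked, so N_5 and N_6 are d-separated given {N_1, N_2, N_8}.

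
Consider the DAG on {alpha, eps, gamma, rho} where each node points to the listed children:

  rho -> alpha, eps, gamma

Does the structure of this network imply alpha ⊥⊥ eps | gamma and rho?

Yes

Only one path connects alpha and eps:
Path 1: alpha ← rho → eps
  rho is a fork here and rho is conditioned on, so the path is blocked at rho.
Every path is blocked, so alpha and eps are d-separated given {gamma, rho}.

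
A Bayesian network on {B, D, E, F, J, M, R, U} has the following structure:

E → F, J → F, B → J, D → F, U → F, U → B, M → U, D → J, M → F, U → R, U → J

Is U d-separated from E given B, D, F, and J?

There are 6 undirected paths between U and E; checking each against the conditioning set {B, D, F, J}:
  1. U ← M → F ← E — M:fork[open]; F:collider[open] ⇒ active
  2. U → J → F ← E — J:chain[blocks]; F:collider[open] ⇒ blocked
  3. U → J ← D → F ← E — J:collider[open]; D:fork[blocks]; F:collider[open] ⇒ blocked
  4. U → F ← E — F:collider[open] ⇒ active
  5. U → B → J → F ← E — B:chain[blocks]; J:chain[blocks]; F:collider[open] ⇒ blocked
  6. U → B → J ← D → F ← E — B:chain[blocks]; J:collider[open]; D:fork[blocks]; F:collider[open] ⇒ blocked
At least one path is unblocked, so d-separation fails.

No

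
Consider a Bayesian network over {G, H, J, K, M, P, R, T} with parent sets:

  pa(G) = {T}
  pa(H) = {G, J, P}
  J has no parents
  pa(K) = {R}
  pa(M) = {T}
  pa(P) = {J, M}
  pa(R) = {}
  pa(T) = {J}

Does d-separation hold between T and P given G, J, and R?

Enumerating the 5 paths from T to P and testing each for blocking by {G, J, R}:
Path 1: T → G → H ← P
  G is a chain here and G is conditioned on, so the path is blocked at G.
Path 2: T → G → H ← J → P
  G is a chain here and G is conditioned on, so the path is blocked at G.
Path 3: T → M → P
  M is a chain and M is not conditioned on — no node blocks this path, so it is active.
Path 4: T ← J → P
  J is a fork here and J is conditioned on, so the path is blocked at J.
Path 5: T ← J → H ← P
  J is a fork here and J is conditioned on, so the path is blocked at J.
Because an active path exists, T and P are not d-separated.

No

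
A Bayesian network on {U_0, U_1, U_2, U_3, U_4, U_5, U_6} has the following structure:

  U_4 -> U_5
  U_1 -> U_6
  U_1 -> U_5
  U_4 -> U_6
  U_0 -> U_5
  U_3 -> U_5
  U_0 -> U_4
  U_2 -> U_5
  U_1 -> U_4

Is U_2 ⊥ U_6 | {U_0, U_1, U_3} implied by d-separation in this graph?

Yes

We examine all 6 paths between U_2 and U_6:
Path 1: U_2 → U_5 ← U_4 → U_6
  U_5 is a collider here and neither U_5 nor any of its descendants is conditioned on, so the collider stays closed — the path is blocked at U_5.
Path 2: U_2 → U_5 ← U_4 ← U_1 → U_6
  U_5 is a collider here and neither U_5 nor any of its descendants is conditioned on, so the collider stays closed — the path is blocked at U_5.
Path 3: U_2 → U_5 ← U_1 → U_6
  U_5 is a collider here and neither U_5 nor any of its descendants is conditioned on, so the collider stays closed — the path is blocked at U_5.
Path 4: U_2 → U_5 ← U_1 → U_4 → U_6
  U_5 is a collider here and neither U_5 nor any of its descendants is conditioned on, so the collider stays closed — the path is blocked at U_5.
Path 5: U_2 → U_5 ← U_0 → U_4 → U_6
  U_5 is a collider here and neither U_5 nor any of its descendants is conditioned on, so the collider stays closed — the path is blocked at U_5.
Path 6: U_2 → U_5 ← U_0 → U_4 ← U_1 → U_6
  U_5 is a collider here and neither U_5 nor any of its descendants is conditioned on, so the collider stays closed — the path is blocked at U_5.
Every path is blocked, so U_2 and U_6 are d-separated given {U_0, U_1, U_3}.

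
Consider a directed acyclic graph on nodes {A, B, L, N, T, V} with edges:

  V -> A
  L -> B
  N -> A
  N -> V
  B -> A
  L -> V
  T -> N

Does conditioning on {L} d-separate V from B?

There are 3 undirected paths between V and B; checking each against the conditioning set {L}:
  1. V ← L → B — L:fork[blocks] ⇒ blocked
  2. V → A ← B — A:collider[blocks] ⇒ blocked
  3. V ← N → A ← B — N:fork[open]; A:collider[blocks] ⇒ blocked
Every path is blocked, so V and B are d-separated given {L}.

Yes — V and B are d-separated given {L}.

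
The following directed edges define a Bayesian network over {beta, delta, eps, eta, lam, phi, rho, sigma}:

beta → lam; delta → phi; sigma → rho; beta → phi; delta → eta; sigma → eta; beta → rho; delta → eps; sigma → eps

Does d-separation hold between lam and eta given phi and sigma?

No

We examine all 4 paths between lam and eta:
  1. lam ← beta → phi ← delta → eps ← sigma → eta — beta:fork[open]; phi:collider[open]; delta:fork[open]; eps:collider[blocks]; sigma:fork[blocks] ⇒ blocked
  2. lam ← beta → phi ← delta → eta — beta:fork[open]; phi:collider[open]; delta:fork[open] ⇒ active
  3. lam ← beta → rho ← sigma → eps ← delta → eta — beta:fork[open]; rho:collider[blocks]; sigma:fork[blocks]; eps:collider[blocks]; delta:fork[open] ⇒ blocked
  4. lam ← beta → rho ← sigma → eta — beta:fork[open]; rho:collider[blocks]; sigma:fork[blocks] ⇒ blocked
At least one path is unblocked, so d-separation fails.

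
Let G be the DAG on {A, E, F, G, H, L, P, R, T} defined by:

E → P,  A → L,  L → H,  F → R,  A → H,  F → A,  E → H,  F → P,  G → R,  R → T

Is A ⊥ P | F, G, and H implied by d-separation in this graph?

3 paths connect A and P; each must be blocked for d-separation to hold:
Path 1: A ← F → P
  F is a fork here and F is conditioned on, so the path is blocked at F.
Path 2: A → H ← E → P
  H is a collider and H is conditioned on, which opens it; E is a fork and E is not conditioned on — no node blocks this path, so it is active.
Path 3: A → L → H ← E → P
  L is a chain and L is not conditioned on; H is a collider and H is conditioned on, which opens it; E is a fork and E is not conditioned on — no node blocks this path, so it is active.
At least one path is unblocked, so d-separation fails.

No — A and P are not d-separated given {F, G, H}.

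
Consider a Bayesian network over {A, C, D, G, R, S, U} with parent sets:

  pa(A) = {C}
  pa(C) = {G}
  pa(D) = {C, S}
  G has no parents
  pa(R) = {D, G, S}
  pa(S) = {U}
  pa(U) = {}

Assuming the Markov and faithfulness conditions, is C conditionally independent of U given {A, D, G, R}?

No — C and U are not d-separated given {A, D, G, R}.

We examine all 4 paths between C and U:
Path 1: C → D → R ← S ← U
  D is a chain here and D is conditioned on, so the path is blocked at D.
Path 2: C → D ← S ← U
  D is a collider and D is conditioned on, which opens it; S is a chain and S is not conditioned on — no node blocks this path, so it is active.
Path 3: C ← G → R ← D ← S ← U
  G is a fork here and G is conditioned on, so the path is blocked at G.
Path 4: C ← G → R ← S ← U
  G is a fork here and G is conditioned on, so the path is blocked at G.
At least one path is unblocked, so d-separation fails.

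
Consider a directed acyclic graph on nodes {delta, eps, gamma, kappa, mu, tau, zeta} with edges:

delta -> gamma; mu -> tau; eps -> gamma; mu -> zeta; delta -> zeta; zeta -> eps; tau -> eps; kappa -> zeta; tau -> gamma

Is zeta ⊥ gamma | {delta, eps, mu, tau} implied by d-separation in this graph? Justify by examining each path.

Yes — zeta and gamma are d-separated given {delta, eps, mu, tau}.

We examine all 5 paths between zeta and gamma:
  1. zeta → eps → gamma — eps:chain[blocks] ⇒ blocked
  2. zeta → eps ← tau → gamma — eps:collider[open]; tau:fork[blocks] ⇒ blocked
  3. zeta ← delta → gamma — delta:fork[blocks] ⇒ blocked
  4. zeta ← mu → tau → gamma — mu:fork[blocks]; tau:chain[blocks] ⇒ blocked
  5. zeta ← mu → tau → eps → gamma — mu:fork[blocks]; tau:chain[blocks]; eps:chain[blocks] ⇒ blocked
Every path is blocked, so zeta and gamma are d-separated given {delta, eps, mu, tau}.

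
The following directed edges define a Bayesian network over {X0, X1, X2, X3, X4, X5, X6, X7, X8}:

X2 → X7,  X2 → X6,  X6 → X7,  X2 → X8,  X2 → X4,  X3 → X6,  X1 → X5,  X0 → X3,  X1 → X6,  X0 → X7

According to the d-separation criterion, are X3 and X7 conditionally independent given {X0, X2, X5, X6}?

Yes — X3 and X7 are d-separated given {X0, X2, X5, X6}.

There are 3 undirected paths between X3 and X7; checking each against the conditioning set {X0, X2, X5, X6}:
Path 1: X3 ← X0 → X7
  X0 is a fork here and X0 is conditioned on, so the path is blocked at X0.
Path 2: X3 → X6 ← X2 → X7
  X2 is a fork here and X2 is conditioned on, so the path is blocked at X2.
Path 3: X3 → X6 → X7
  X6 is a chain here and X6 is conditioned on, so the path is blocked at X6.
Since every path is blocked, d-separation holds.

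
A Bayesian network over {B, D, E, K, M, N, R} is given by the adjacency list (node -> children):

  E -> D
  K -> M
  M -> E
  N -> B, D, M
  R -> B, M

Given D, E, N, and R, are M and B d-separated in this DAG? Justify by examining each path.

Yes — M and B are d-separated given {D, E, N, R}.

We examine all 3 paths between M and B:
Path 1: M ← R → B
  R is a fork here and R is conditioned on, so the path is blocked at R.
Path 2: M → E → D ← N → B
  E is a chain here and E is conditioned on, so the path is blocked at E.
Path 3: M ← N → B
  N is a fork here and N is conditioned on, so the path is blocked at N.
Every path is blocked, so M and B are d-separated given {D, E, N, R}.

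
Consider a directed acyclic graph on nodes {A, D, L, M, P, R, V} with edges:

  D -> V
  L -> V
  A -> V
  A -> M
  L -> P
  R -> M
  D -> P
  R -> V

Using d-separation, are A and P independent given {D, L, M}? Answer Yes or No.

Yes

We examine all 4 paths between A and P:
Path 1: A → M ← R → V ← L → P
  V is a collider here and neither V nor any of its descendants is conditioned on, so the collider stays closed — the path is blocked at V.
Path 2: A → M ← R → V ← D → P
  V is a collider here and neither V nor any of its descendants is conditioned on, so the collider stays closed — the path is blocked at V.
Path 3: A → V ← L → P
  V is a collider here and neither V nor any of its descendants is conditioned on, so the collider stays closed — the path is blocked at V.
Path 4: A → V ← D → P
  V is a collider here and neither V nor any of its descendants is conditioned on, so the collider stays closed — the path is blocked at V.
Every path is blocked, so A and P are d-separated given {D, L, M}.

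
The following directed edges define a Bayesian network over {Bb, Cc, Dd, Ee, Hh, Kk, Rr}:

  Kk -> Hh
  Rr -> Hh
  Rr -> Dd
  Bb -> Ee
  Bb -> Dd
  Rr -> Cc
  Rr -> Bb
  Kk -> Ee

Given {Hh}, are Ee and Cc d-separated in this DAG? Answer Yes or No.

We examine all 3 paths between Ee and Cc:
  1. Ee ← Kk → Hh ← Rr → Cc — Kk:fork[open]; Hh:collider[open]; Rr:fork[open] ⇒ active
  2. Ee ← Bb → Dd ← Rr → Cc — Bb:fork[open]; Dd:collider[blocks]; Rr:fork[open] ⇒ blocked
  3. Ee ← Bb ← Rr → Cc — Bb:chain[open]; Rr:fork[open] ⇒ active
Since the path Ee ← Kk → Hh ← Rr → Cc is active, Ee and Cc are not d-separated given {Hh}.

No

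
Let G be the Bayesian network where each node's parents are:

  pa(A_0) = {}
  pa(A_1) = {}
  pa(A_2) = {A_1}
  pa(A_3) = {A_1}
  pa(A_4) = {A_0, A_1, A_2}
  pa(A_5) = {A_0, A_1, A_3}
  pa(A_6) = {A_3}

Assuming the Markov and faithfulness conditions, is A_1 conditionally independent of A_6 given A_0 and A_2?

No

There are 4 undirected paths between A_1 and A_6; checking each against the conditioning set {A_0, A_2}:
Path 1: A_1 → A_4 ← A_0 → A_5 ← A_3 → A_6
  A_4 is a collider here and neither A_4 nor any of its descendants is conditioned on, so the collider stays closed — the path is blocked at A_4.
Path 2: A_1 → A_5 ← A_3 → A_6
  A_5 is a collider here and neither A_5 nor any of its descendants is conditioned on, so the collider stays closed — the path is blocked at A_5.
Path 3: A_1 → A_3 → A_6
  A_3 is a chain and A_3 is not conditioned on — no node blocks this path, so it is active.
Path 4: A_1 → A_2 → A_4 ← A_0 → A_5 ← A_3 → A_6
  A_2 is a chain here and A_2 is conditioned on, so the path is blocked at A_2.
Because an active path exists, A_1 and A_6 are not d-separated.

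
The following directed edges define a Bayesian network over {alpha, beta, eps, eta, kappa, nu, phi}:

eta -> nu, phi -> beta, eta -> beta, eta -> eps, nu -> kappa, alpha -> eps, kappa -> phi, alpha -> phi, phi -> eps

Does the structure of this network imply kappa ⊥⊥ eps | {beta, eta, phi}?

No

6 paths connect kappa and eps; each must be blocked for d-separation to hold:
Path 1: kappa ← nu ← eta → eps
  eta is a fork here and eta is conditioned on, so the path is blocked at eta.
Path 2: kappa ← nu ← eta → beta ← phi ← alpha → eps
  eta is a fork here and eta is conditioned on, so the path is blocked at eta.
Path 3: kappa ← nu ← eta → beta ← phi → eps
  eta is a fork here and eta is conditioned on, so the path is blocked at eta.
Path 4: kappa → phi ← alpha → eps
  phi is a collider and phi is conditioned on, which opens it; alpha is a fork and alpha is not conditioned on — no node blocks this path, so it is active.
Path 5: kappa → phi → eps
  phi is a chain here and phi is conditioned on, so the path is blocked at phi.
Path 6: kappa → phi → beta ← eta → eps
  phi is a chain here and phi is conditioned on, so the path is blocked at phi.
Because an active path exists, kappa and eps are not d-separated.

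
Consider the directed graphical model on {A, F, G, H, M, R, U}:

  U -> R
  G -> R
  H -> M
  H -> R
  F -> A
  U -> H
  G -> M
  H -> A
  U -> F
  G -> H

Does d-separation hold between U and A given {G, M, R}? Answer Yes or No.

We examine all 5 paths between U and A:
  1. U → R ← H → A — R:collider[open]; H:fork[open] ⇒ active
  2. U → R ← G → M ← H → A — R:collider[open]; G:fork[blocks]; M:collider[open]; H:fork[open] ⇒ blocked
  3. U → R ← G → H → A — R:collider[open]; G:fork[blocks]; H:chain[open] ⇒ blocked
  4. U → H → A — H:chain[open] ⇒ active
  5. U → F → A — F:chain[open] ⇒ active
Because an active path exists, U and A are not d-separated.

No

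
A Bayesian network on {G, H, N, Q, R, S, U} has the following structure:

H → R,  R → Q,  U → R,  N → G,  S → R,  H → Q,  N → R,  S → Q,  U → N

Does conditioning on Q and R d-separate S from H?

4 paths connect S and H; each must be blocked for d-separation to hold:
Path 1: S → Q ← H
  Q is a collider and Q is conditioned on, which opens it — no node blocks this path, so it is active.
Path 2: S → Q ← R ← H
  R is a chain here and R is conditioned on, so the path is blocked at R.
Path 3: S → R ← H
  R is a collider and R is conditioned on, which opens it — no node blocks this path, so it is active.
Path 4: S → R → Q ← H
  R is a chain here and R is conditioned on, so the path is blocked at R.
Because an active path exists, S and H are not d-separated.

No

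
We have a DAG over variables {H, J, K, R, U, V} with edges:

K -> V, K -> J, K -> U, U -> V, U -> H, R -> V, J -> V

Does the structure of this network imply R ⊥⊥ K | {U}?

Yes

We examine all 3 paths between R and K:
Path 1: R → V ← K
  V is a collider here and neither V nor any of its descendants is conditioned on, so the collider stays closed — the path is blocked at V.
Path 2: R → V ← U ← K
  V is a collider here and neither V nor any of its descendants is conditioned on, so the collider stays closed — the path is blocked at V.
Path 3: R → V ← J ← K
  V is a collider here and neither V nor any of its descendants is conditioned on, so the collider stays closed — the path is blocked at V.
All paths are blocked; R ⊥ K | {U} holds.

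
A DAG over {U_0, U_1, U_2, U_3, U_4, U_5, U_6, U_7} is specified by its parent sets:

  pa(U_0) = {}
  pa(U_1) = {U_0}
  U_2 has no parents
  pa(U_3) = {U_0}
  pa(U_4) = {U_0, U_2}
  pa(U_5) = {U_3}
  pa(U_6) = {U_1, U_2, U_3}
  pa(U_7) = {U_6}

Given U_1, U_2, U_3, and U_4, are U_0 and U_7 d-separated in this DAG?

Yes

Enumerating the 3 paths from U_0 to U_7 and testing each for blocking by {U_1, U_2, U_3, U_4}:
Path 1: U_0 → U_1 → U_6 → U_7
  U_1 is a chain here and U_1 is conditioned on, so the path is blocked at U_1.
Path 2: U_0 → U_3 → U_6 → U_7
  U_3 is a chain here and U_3 is conditioned on, so the path is blocked at U_3.
Path 3: U_0 → U_4 ← U_2 → U_6 → U_7
  U_2 is a fork here and U_2 is conditioned on, so the path is blocked at U_2.
Every path is blocked, so U_0 and U_7 are d-separated given {U_1, U_2, U_3, U_4}.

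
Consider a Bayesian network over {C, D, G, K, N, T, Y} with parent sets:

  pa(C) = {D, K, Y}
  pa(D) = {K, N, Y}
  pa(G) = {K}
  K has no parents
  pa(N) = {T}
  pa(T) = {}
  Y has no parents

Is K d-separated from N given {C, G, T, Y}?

No

We examine all 3 paths between K and N:
Path 1: K → C ← Y → D ← N
  Y is a fork here and Y is conditioned on, so the path is blocked at Y.
Path 2: K → C ← D ← N
  C is a collider and C is conditioned on, which opens it; D is a chain and D is not conditioned on — no node blocks this path, so it is active.
Path 3: K → D ← N
  D is a collider and its descendant C is conditioned on, which opens it — no node blocks this path, so it is active.
Since the path K → C ← D ← N is active, K and N are not d-separated given {C, G, T, Y}.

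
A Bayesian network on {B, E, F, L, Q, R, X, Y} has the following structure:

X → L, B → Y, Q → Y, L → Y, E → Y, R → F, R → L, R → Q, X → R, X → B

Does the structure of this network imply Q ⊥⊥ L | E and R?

Enumerating the 6 paths from Q to L and testing each for blocking by {E, R}:
  1. Q → Y ← L — Y:collider[blocks] ⇒ blocked
  2. Q → Y ← B ← X → L — Y:collider[blocks]; B:chain[open]; X:fork[open] ⇒ blocked
  3. Q → Y ← B ← X → R → L — Y:collider[blocks]; B:chain[open]; X:fork[open]; R:chain[blocks] ⇒ blocked
  4. Q ← R → L — R:fork[blocks] ⇒ blocked
  5. Q ← R ← X → L — R:chain[blocks]; X:fork[open] ⇒ blocked
  6. Q ← R ← X → B → Y ← L — R:chain[blocks]; X:fork[open]; B:chain[open]; Y:collider[blocks] ⇒ blocked
All paths are blocked; Q ⊥ L | {E, R} holds.

Yes — Q and L are d-separated given {E, R}.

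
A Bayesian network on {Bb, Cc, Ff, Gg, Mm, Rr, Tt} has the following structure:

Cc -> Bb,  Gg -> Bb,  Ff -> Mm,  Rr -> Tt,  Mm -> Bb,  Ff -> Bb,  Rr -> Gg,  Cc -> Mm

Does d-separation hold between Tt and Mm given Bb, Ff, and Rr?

There are 3 undirected paths between Tt and Mm; checking each against the conditioning set {Bb, Ff, Rr}:
Path 1: Tt ← Rr → Gg → Bb ← Cc → Mm
  Rr is a fork here and Rr is conditioned on, so the path is blocked at Rr.
Path 2: Tt ← Rr → Gg → Bb ← Mm
  Rr is a fork here and Rr is conditioned on, so the path is blocked at Rr.
Path 3: Tt ← Rr → Gg → Bb ← Ff → Mm
  Rr is a fork here and Rr is conditioned on, so the path is blocked at Rr.
All paths are blocked; Tt ⊥ Mm | {Bb, Ff, Rr} holds.

Yes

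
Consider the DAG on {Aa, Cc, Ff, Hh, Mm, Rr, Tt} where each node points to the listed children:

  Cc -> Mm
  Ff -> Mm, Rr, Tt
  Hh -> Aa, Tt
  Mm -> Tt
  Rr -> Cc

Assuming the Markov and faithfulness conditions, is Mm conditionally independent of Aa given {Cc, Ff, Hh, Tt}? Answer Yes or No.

Yes — Mm and Aa are d-separated given {Cc, Ff, Hh, Tt}.

3 paths connect Mm and Aa; each must be blocked for d-separation to hold:
  1. Mm → Tt ← Hh → Aa — Tt:collider[open]; Hh:fork[blocks] ⇒ blocked
  2. Mm ← Ff → Tt ← Hh → Aa — Ff:fork[blocks]; Tt:collider[open]; Hh:fork[blocks] ⇒ blocked
  3. Mm ← Cc ← Rr ← Ff → Tt ← Hh → Aa — Cc:chain[blocks]; Rr:chain[open]; Ff:fork[blocks]; Tt:collider[open]; Hh:fork[blocks] ⇒ blocked
All paths are blocked; Mm ⊥ Aa | {Cc, Ff, Hh, Tt} holds.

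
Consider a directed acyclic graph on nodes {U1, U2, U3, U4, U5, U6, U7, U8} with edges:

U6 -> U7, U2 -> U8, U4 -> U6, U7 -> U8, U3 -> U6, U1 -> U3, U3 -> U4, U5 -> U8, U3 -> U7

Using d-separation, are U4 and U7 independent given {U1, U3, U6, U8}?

Yes

4 paths connect U4 and U7; each must be blocked for d-separation to hold:
Path 1: U4 ← U3 → U6 → U7
  U3 is a fork here and U3 is conditioned on, so the path is blocked at U3.
Path 2: U4 ← U3 → U7
  U3 is a fork here and U3 is conditioned on, so the path is blocked at U3.
Path 3: U4 → U6 ← U3 → U7
  U3 is a fork here and U3 is conditioned on, so the path is blocked at U3.
Path 4: U4 → U6 → U7
  U6 is a chain here and U6 is conditioned on, so the path is blocked at U6.
All paths are blocked; U4 ⊥ U7 | {U1, U3, U6, U8} holds.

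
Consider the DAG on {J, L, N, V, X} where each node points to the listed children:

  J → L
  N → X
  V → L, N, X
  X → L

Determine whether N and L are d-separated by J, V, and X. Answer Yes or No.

Enumerating the 4 paths from N to L and testing each for blocking by {J, V, X}:
Path 1: N ← V → L
  V is a fork here and V is conditioned on, so the path is blocked at V.
Path 2: N ← V → X → L
  V is a fork here and V is conditioned on, so the path is blocked at V.
Path 3: N → X → L
  X is a chain here and X is conditioned on, so the path is blocked at X.
Path 4: N → X ← V → L
  V is a fork here and V is conditioned on, so the path is blocked at V.
All paths are blocked; N ⊥ L | {J, V, X} holds.

Yes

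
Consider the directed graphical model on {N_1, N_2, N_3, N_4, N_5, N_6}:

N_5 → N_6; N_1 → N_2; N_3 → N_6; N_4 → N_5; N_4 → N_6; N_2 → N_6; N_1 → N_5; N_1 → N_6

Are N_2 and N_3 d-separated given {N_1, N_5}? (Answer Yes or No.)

We examine all 4 paths between N_2 and N_3:
Path 1: N_2 ← N_1 → N_5 ← N_4 → N_6 ← N_3
  N_1 is a fork here and N_1 is conditioned on, so the path is blocked at N_1.
Path 2: N_2 ← N_1 → N_5 → N_6 ← N_3
  N_1 is a fork here and N_1 is conditioned on, so the path is blocked at N_1.
Path 3: N_2 ← N_1 → N_6 ← N_3
  N_1 is a fork here and N_1 is conditioned on, so the path is blocked at N_1.
Path 4: N_2 → N_6 ← N_3
  N_6 is a collider here and neither N_6 nor any of its descendants is conditioned on, so the collider stays closed — the path is blocked at N_6.
All paths are blocked; N_2 ⊥ N_3 | {N_1, N_5} holds.

Yes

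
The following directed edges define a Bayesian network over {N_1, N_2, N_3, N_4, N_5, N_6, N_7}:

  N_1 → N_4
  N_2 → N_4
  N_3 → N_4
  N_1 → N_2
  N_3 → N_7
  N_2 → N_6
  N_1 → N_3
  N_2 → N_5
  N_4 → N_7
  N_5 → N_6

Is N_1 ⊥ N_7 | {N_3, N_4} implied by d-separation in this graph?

6 paths connect N_1 and N_7; each must be blocked for d-separation to hold:
Path 1: N_1 → N_3 → N_4 → N_7
  N_3 is a chain here and N_3 is conditioned on, so the path is blocked at N_3.
Path 2: N_1 → N_3 → N_7
  N_3 is a chain here and N_3 is conditioned on, so the path is blocked at N_3.
Path 3: N_1 → N_4 ← N_3 → N_7
  N_3 is a fork here and N_3 is conditioned on, so the path is blocked at N_3.
Path 4: N_1 → N_4 → N_7
  N_4 is a chain here and N_4 is conditioned on, so the path is blocked at N_4.
Path 5: N_1 → N_2 → N_4 ← N_3 → N_7
  N_3 is a fork here and N_3 is conditioned on, so the path is blocked at N_3.
Path 6: N_1 → N_2 → N_4 → N_7
  N_4 is a chain here and N_4 is conditioned on, so the path is blocked at N_4.
Since every path is blocked, d-separation holds.

Yes — N_1 and N_7 are d-separated given {N_3, N_4}.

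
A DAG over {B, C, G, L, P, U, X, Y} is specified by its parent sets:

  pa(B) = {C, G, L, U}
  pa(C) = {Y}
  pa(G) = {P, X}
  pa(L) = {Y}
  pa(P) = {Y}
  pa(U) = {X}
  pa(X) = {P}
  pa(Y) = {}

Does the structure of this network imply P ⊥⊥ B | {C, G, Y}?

No

6 paths connect P and B; each must be blocked for d-separation to hold:
Path 1: P → G → B
  G is a chain here and G is conditioned on, so the path is blocked at G.
Path 2: P → G ← X → U → B
  G is a collider and G is conditioned on, which opens it; X is a fork and X is not conditioned on; U is a chain and U is not conditioned on — no node blocks this path, so it is active.
Path 3: P → X → G → B
  G is a chain here and G is conditioned on, so the path is blocked at G.
Path 4: P → X → U → B
  X is a chain and X is not conditioned on; U is a chain and U is not conditioned on — no node blocks this path, so it is active.
Path 5: P ← Y → L → B
  Y is a fork here and Y is conditioned on, so the path is blocked at Y.
Path 6: P ← Y → C → B
  Y is a fork here and Y is conditioned on, so the path is blocked at Y.
Since the path P → G ← X → U → B is active, P and B are not d-separated given {C, G, Y}.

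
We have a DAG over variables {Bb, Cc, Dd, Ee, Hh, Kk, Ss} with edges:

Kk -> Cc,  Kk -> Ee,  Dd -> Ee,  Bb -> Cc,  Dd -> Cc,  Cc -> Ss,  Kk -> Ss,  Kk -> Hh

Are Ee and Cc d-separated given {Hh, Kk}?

No — Ee and Cc are not d-separated given {Hh, Kk}.

Enumerating the 3 paths from Ee to Cc and testing each for blocking by {Hh, Kk}:
  1. Ee ← Dd → Cc — Dd:fork[open] ⇒ active
  2. Ee ← Kk → Cc — Kk:fork[blocks] ⇒ blocked
  3. Ee ← Kk → Ss ← Cc — Kk:fork[blocks]; Ss:collider[blocks] ⇒ blocked
Since the path Ee ← Dd → Cc is active, Ee and Cc are not d-separated given {Hh, Kk}.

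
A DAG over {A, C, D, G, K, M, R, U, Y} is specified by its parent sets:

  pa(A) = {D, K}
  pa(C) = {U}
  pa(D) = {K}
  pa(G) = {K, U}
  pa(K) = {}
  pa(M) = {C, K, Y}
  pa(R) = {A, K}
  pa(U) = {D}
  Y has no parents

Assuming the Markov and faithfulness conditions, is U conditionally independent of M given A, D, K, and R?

No

There are 5 undirected paths between U and M; checking each against the conditioning set {A, D, K, R}:
Path 1: U → G ← K → M
  G is a collider here and neither G nor any of its descendants is conditioned on, so the collider stays closed — the path is blocked at G.
Path 2: U → C → M
  C is a chain and C is not conditioned on — no node blocks this path, so it is active.
Path 3: U ← D → A ← K → M
  D is a fork here and D is conditioned on, so the path is blocked at D.
Path 4: U ← D → A → R ← K → M
  D is a fork here and D is conditioned on, so the path is blocked at D.
Path 5: U ← D ← K → M
  D is a chain here and D is conditioned on, so the path is blocked at D.
At least one path is unblocked, so d-separation fails.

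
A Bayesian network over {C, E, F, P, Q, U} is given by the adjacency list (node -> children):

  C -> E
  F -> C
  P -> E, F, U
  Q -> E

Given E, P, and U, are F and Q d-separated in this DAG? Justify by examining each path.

We examine all 2 paths between F and Q:
  1. F → C → E ← Q — C:chain[open]; E:collider[open] ⇒ active
  2. F ← P → E ← Q — P:fork[blocks]; E:collider[open] ⇒ blocked
Since the path F → C → E ← Q is active, F and Q are not d-separated given {E, P, U}.

No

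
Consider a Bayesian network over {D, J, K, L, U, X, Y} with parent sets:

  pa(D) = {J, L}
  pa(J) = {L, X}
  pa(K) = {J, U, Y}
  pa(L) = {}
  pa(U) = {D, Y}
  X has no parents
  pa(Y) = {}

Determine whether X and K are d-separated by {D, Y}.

5 paths connect X and K; each must be blocked for d-separation to hold:
  1. X → J ← L → D → U → K — J:collider[open]; L:fork[open]; D:chain[blocks]; U:chain[open] ⇒ blocked
  2. X → J ← L → D → U ← Y → K — J:collider[open]; L:fork[open]; D:chain[blocks]; U:collider[blocks]; Y:fork[blocks] ⇒ blocked
  3. X → J → K — J:chain[open] ⇒ active
  4. X → J → D → U → K — J:chain[open]; D:chain[blocks]; U:chain[open] ⇒ blocked
  5. X → J → D → U ← Y → K — J:chain[open]; D:chain[blocks]; U:collider[blocks]; Y:fork[blocks] ⇒ blocked
Because an active path exists, X and K are not d-separated.

No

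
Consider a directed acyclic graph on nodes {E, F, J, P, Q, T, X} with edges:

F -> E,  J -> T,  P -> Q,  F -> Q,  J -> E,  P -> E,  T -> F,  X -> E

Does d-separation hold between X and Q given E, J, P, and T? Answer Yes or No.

There are 3 undirected paths between X and Q; checking each against the conditioning set {E, J, P, T}:
Path 1: X → E ← F → Q
  E is a collider and E is conditioned on, which opens it; F is a fork and F is not conditioned on — no node blocks this path, so it is active.
Path 2: X → E ← P → Q
  P is a fork here and P is conditioned on, so the path is blocked at P.
Path 3: X → E ← J → T → F → Q
  J is a fork here and J is conditioned on, so the path is blocked at J.
Since the path X → E ← F → Q is active, X and Q are not d-separated given {E, J, P, T}.

No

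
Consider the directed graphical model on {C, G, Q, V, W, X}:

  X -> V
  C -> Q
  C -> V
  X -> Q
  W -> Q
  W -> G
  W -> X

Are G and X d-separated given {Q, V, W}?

There are 3 undirected paths between G and X; checking each against the conditioning set {Q, V, W}:
Path 1: G ← W → X
  W is a fork here and W is conditioned on, so the path is blocked at W.
Path 2: G ← W → Q ← X
  W is a fork here and W is conditioned on, so the path is blocked at W.
Path 3: G ← W → Q ← C → V ← X
  W is a fork here and W is conditioned on, so the path is blocked at W.
Every path is blocked, so G and X are d-separated given {Q, V, W}.

Yes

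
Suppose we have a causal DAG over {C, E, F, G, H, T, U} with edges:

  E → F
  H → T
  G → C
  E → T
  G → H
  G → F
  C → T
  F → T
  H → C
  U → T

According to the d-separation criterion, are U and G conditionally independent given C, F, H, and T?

We examine all 6 paths between U and G:
Path 1: U → T ← C ← H ← G
  C is a chain here and C is conditioned on, so the path is blocked at C.
Path 2: U → T ← C ← G
  C is a chain here and C is conditioned on, so the path is blocked at C.
Path 3: U → T ← H → C ← G
  H is a fork here and H is conditioned on, so the path is blocked at H.
Path 4: U → T ← H ← G
  H is a chain here and H is conditioned on, so the path is blocked at H.
Path 5: U → T ← F ← G
  F is a chain here and F is conditioned on, so the path is blocked at F.
Path 6: U → T ← E → F ← G
  T is a collider and T is conditioned on, which opens it; E is a fork and E is not conditioned on; F is a collider and F is conditioned on, which opens it — no node blocks this path, so it is active.
At least one path is unblocked, so d-separation fails.

No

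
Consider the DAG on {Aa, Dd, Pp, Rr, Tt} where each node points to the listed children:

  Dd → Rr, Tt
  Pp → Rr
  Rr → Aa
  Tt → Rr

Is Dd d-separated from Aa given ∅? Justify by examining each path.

Enumerating the 2 paths from Dd to Aa and testing each for blocking by ∅:
  1. Dd → Tt → Rr → Aa — Tt:chain[open]; Rr:chain[open] ⇒ active
  2. Dd → Rr → Aa — Rr:chain[open] ⇒ active
Because an active path exists, Dd and Aa are not d-separated.

No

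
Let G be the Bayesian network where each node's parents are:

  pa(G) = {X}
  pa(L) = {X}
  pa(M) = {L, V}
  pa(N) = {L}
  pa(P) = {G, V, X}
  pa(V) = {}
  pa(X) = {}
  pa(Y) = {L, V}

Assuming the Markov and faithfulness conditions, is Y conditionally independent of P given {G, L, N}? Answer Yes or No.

Enumerating the 6 paths from Y to P and testing each for blocking by {G, L, N}:
Path 1: Y ← V → M ← L ← X → G → P
  M is a collider here and neither M nor any of its descendants is conditioned on, so the collider stays closed — the path is blocked at M.
Path 2: Y ← V → M ← L ← X → P
  M is a collider here and neither M nor any of its descendants is conditioned on, so the collider stays closed — the path is blocked at M.
Path 3: Y ← V → P
  V is a fork and V is not conditioned on — no node blocks this path, so it is active.
Path 4: Y ← L → M ← V → P
  L is a fork here and L is conditioned on, so the path is blocked at L.
Path 5: Y ← L ← X → G → P
  L is a chain here and L is conditioned on, so the path is blocked at L.
Path 6: Y ← L ← X → P
  L is a chain here and L is conditioned on, so the path is blocked at L.
At least one path is unblocked, so d-separation fails.

No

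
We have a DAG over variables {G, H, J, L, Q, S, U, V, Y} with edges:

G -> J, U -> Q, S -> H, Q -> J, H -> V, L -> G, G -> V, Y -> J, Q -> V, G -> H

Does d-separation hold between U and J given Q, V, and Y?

Yes — U and J are d-separated given {Q, V, Y}.

There are 3 undirected paths between U and J; checking each against the conditioning set {Q, V, Y}:
Path 1: U → Q → V ← H ← G → J
  Q is a chain here and Q is conditioned on, so the path is blocked at Q.
Path 2: U → Q → V ← G → J
  Q is a chain here and Q is conditioned on, so the path is blocked at Q.
Path 3: U → Q → J
  Q is a chain here and Q is conditioned on, so the path is blocked at Q.
All paths are blocked; U ⊥ J | {Q, V, Y} holds.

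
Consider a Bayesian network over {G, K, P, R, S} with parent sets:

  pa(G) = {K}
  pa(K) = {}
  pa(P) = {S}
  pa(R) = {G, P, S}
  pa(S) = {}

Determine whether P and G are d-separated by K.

There are 2 undirected paths between P and G; checking each against the conditioning set {K}:
Path 1: P → R ← G
  R is a collider here and neither R nor any of its descendants is conditioned on, so the collider stays closed — the path is blocked at R.
Path 2: P ← S → R ← G
  R is a collider here and neither R nor any of its descendants is conditioned on, so the collider stays closed — the path is blocked at R.
Since every path is blocked, d-separation holds.

Yes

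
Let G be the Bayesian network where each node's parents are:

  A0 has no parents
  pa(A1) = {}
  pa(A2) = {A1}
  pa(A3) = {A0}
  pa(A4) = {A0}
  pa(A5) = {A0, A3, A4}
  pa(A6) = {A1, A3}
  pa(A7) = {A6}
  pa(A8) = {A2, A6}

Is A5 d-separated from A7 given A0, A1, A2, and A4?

We examine all 3 paths between A5 and A7:
Path 1: A5 ← A0 → A3 → A6 → A7
  A0 is a fork here and A0 is conditioned on, so the path is blocked at A0.
Path 2: A5 ← A3 → A6 → A7
  A3 is a fork and A3 is not conditioned on; A6 is a chain and A6 is not conditioned on — no node blocks this path, so it is active.
Path 3: A5 ← A4 ← A0 → A3 → A6 → A7
  A4 is a chain here and A4 is conditioned on, so the path is blocked at A4.
At least one path is unblocked, so d-separation fails.

No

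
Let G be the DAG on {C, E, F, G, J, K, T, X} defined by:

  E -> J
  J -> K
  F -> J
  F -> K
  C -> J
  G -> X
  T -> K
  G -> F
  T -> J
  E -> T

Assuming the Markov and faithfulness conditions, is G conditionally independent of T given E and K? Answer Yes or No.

We examine all 6 paths between G and T:
Path 1: G → F → J ← T
  F is a chain and F is not conditioned on; J is a collider and its descendant K is conditioned on, which opens it — no node blocks this path, so it is active.
Path 2: G → F → J → K ← T
  F is a chain and F is not conditioned on; J is a chain and J is not conditioned on; K is a collider and K is conditioned on, which opens it — no node blocks this path, so it is active.
Path 3: G → F → J ← E → T
  E is a fork here and E is conditioned on, so the path is blocked at E.
Path 4: G → F → K ← J ← T
  F is a chain and F is not conditioned on; K is a collider and K is conditioned on, which opens it; J is a chain and J is not conditioned on — no node blocks this path, so it is active.
Path 5: G → F → K ← J ← E → T
  E is a fork here and E is conditioned on, so the path is blocked at E.
Path 6: G → F → K ← T
  F is a chain and F is not conditioned on; K is a collider and K is conditioned on, which opens it — no node blocks this path, so it is active.
At least one path is unblocked, so d-separation fails.

No — G and T are not d-separated given {E, K}.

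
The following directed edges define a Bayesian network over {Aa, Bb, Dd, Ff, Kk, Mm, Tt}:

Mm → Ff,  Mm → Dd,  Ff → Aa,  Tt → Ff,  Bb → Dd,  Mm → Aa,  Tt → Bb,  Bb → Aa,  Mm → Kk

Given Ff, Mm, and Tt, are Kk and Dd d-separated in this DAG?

5 paths connect Kk and Dd; each must be blocked for d-separation to hold:
Path 1: Kk ← Mm → Aa ← Ff ← Tt → Bb → Dd
  Mm is a fork here and Mm is conditioned on, so the path is blocked at Mm.
Path 2: Kk ← Mm → Aa ← Bb → Dd
  Mm is a fork here and Mm is conditioned on, so the path is blocked at Mm.
Path 3: Kk ← Mm → Dd
  Mm is a fork here and Mm is conditioned on, so the path is blocked at Mm.
Path 4: Kk ← Mm → Ff → Aa ← Bb → Dd
  Mm is a fork here and Mm is conditioned on, so the path is blocked at Mm.
Path 5: Kk ← Mm → Ff ← Tt → Bb → Dd
  Mm is a fork here and Mm is conditioned on, so the path is blocked at Mm.
Every path is blocked, so Kk and Dd are d-separated given {Ff, Mm, Tt}.

Yes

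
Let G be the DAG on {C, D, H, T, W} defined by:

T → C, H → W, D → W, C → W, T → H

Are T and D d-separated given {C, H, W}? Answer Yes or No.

Yes

Enumerating the 2 paths from T to D and testing each for blocking by {C, H, W}:
Path 1: T → H → W ← D
  H is a chain here and H is conditioned on, so the path is blocked at H.
Path 2: T → C → W ← D
  C is a chain here and C is conditioned on, so the path is blocked at C.
Since every path is blocked, d-separation holds.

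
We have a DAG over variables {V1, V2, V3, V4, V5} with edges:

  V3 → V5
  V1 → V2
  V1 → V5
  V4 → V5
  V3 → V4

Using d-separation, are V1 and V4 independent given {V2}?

There are 2 undirected paths between V1 and V4; checking each against the conditioning set {V2}:
  1. V1 → V5 ← V4 — V5:collider[blocks] ⇒ blocked
  2. V1 → V5 ← V3 → V4 — V5:collider[blocks]; V3:fork[open] ⇒ blocked
Every path is blocked, so V1 and V4 are d-separated given {V2}.

Yes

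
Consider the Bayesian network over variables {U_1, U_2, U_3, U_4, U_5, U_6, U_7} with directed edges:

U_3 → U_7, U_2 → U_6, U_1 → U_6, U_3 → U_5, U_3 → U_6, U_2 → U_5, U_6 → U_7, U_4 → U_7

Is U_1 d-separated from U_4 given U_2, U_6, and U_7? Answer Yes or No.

Enumerating the 3 paths from U_1 to U_4 and testing each for blocking by {U_2, U_6, U_7}:
  1. U_1 → U_6 ← U_2 → U_5 ← U_3 → U_7 ← U_4 — U_6:collider[open]; U_2:fork[blocks]; U_5:collider[blocks]; U_3:fork[open]; U_7:collider[open] ⇒ blocked
  2. U_1 → U_6 ← U_3 → U_7 ← U_4 — U_6:collider[open]; U_3:fork[open]; U_7:collider[open] ⇒ active
  3. U_1 → U_6 → U_7 ← U_4 — U_6:chain[blocks]; U_7:collider[open] ⇒ blocked
Because an active path exists, U_1 and U_4 are not d-separated.

No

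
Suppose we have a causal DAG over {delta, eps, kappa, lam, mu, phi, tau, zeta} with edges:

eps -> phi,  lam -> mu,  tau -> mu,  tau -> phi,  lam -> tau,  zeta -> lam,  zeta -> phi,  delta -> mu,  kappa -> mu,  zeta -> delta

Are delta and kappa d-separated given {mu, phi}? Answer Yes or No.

There are 5 undirected paths between delta and kappa; checking each against the conditioning set {mu, phi}:
Path 1: delta ← zeta → lam → mu ← kappa
  zeta is a fork and zeta is not conditioned on; lam is a chain and lam is not conditioned on; mu is a collider and mu is conditioned on, which opens it — no node blocks this path, so it is active.
Path 2: delta ← zeta → lam → tau → mu ← kappa
  zeta is a fork and zeta is not conditioned on; lam is a chain and lam is not conditioned on; tau is a chain and tau is not conditioned on; mu is a collider and mu is conditioned on, which opens it — no node blocks this path, so it is active.
Path 3: delta ← zeta → phi ← tau → mu ← kappa
  zeta is a fork and zeta is not conditioned on; phi is a collider and phi is conditioned on, which opens it; tau is a fork and tau is not conditioned on; mu is a collider and mu is conditioned on, which opens it — no node blocks this path, so it is active.
Path 4: delta ← zeta → phi ← tau ← lam → mu ← kappa
  zeta is a fork and zeta is not conditioned on; phi is a collider and phi is conditioned on, which opens it; tau is a chain and tau is not conditioned on; lam is a fork and lam is not conditioned on; mu is a collider and mu is conditioned on, which opens it — no node blocks this path, so it is active.
Path 5: delta → mu ← kappa
  mu is a collider and mu is conditioned on, which opens it — no node blocks this path, so it is active.
Because an active path exists, delta and kappa are not d-separated.

No — delta and kappa are not d-separated given {mu, phi}.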